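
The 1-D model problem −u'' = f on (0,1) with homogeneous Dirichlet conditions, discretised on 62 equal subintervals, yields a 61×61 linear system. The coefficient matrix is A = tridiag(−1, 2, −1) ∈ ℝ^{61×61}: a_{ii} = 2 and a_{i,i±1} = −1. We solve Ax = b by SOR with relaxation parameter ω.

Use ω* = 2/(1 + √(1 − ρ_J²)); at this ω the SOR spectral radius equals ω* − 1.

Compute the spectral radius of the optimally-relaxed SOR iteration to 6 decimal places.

n=61: λ(B_J) = 1 − λ(A)/2 = cos(kπ/62); k=1 gives ρ_J = 0.998717.
√(1−ρ_J²) simplifies to sin(π/62) = 0.0506492.
ω* = 2/(1+0.0506492) = 1.903585
[ρ_SOR] ω* − 1 = 0.903585.

ρ_SOR = 0.903585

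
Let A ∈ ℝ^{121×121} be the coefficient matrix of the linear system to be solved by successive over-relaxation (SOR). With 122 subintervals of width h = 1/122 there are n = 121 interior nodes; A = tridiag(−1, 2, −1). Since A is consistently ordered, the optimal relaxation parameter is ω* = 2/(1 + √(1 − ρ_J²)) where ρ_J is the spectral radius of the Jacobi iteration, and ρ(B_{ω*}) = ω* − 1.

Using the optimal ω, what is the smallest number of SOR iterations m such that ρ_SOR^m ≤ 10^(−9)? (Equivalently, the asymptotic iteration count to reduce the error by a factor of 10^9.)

With n=121, ρ(Jacobi) = cos(π/122) = 0.9996685.
1 − cos²(π/122) = sin²(π/122) ⇒ √(1−ρ_J²) = sin(π/122) = 0.0257479.
ω* = 2/(1 + 0.0257479) = 2/1.0257479 = 1.9497968.
and ρ(B_{ω*}) = 1.9497968 − 1 = 0.9497968.
(0.9497968)^m ≤ 10^{−9}  ⇒  m·ln(0.9497968) ≤ −9·ln10  ⇒  m ≥ 402.338  ⇒  m = 403

m = 403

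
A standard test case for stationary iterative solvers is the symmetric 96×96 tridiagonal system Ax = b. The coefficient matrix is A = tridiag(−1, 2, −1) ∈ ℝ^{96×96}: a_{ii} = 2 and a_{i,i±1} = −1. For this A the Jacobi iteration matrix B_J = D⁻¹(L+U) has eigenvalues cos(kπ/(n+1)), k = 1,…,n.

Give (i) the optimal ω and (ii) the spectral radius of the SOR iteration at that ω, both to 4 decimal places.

spectrum of D⁻¹(L+U) = {cos(kπ/97) : 1≤k≤96}; ρ_J = cos(π/97) = 0.9995.
√(1 − cos²(π/97)) = sin(π/97) ≈ 0.03238.
ω* = 2/(1+0.03238) = 1.9373
and ρ(B_{ω*}) = 1.9373 − 1 = 0.9373.

ω* = 1.9373, ρ_SOR = 0.9373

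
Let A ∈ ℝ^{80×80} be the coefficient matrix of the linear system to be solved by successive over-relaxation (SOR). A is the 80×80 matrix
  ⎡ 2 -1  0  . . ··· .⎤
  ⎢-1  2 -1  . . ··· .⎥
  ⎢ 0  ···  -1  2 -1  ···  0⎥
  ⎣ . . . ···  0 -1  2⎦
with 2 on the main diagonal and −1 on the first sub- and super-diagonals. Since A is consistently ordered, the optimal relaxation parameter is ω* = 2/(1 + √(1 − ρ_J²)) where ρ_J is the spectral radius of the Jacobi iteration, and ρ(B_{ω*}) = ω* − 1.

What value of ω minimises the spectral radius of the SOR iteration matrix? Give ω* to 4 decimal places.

B_J for the 80×80 system has eigenvalues cos(kπ/81); ρ_J = cos(π/81) = 0.9992.
root = sin(π/81) = 0.03878  (since 1−cos² = sin²).
ω* = 2/(1 + 0.03878) = 2/1.03878 = 1.9253.
[ρ_SOR] ω* − 1 = 0.9253.

ω* = 1.9253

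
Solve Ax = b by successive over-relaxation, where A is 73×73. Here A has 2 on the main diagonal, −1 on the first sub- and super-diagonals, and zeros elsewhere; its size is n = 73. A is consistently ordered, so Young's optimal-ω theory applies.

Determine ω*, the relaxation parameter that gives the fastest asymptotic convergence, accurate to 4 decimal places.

n=73: λ(B_J) = 1 − λ(A)/2 = cos(kπ/74); k=1 gives ρ_J = 0.9991.
√(1−ρ_J²) simplifies to sin(π/74) = 0.04244.
Then 2/(1+√(1−ρ_J²)) = 2/(1+0.04244); ω* = 2/1.04244 = 1.9186.
At ω = 1.9186 every |λ(B_ω)| = ω−1, so ρ_SOR = 0.9186.

ω* = 1.9186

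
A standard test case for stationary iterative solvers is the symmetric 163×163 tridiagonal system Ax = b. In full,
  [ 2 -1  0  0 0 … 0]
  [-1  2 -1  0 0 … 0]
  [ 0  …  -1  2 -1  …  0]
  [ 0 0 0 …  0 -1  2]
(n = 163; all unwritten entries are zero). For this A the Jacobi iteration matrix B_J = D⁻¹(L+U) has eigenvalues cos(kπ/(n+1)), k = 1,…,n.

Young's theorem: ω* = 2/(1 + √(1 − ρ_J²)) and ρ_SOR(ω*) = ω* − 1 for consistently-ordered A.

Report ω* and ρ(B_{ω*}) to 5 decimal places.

ω* = 1.96241, ρ_SOR = 0.96241

n=163: λ(B_J) = 1 − λ(A)/2 = cos(kπ/164); k=1 gives ρ_J = 0.99982.
√(1−ρ_J²) = |sin(π/164)| = 0.019155
So ω* = 2/1.019155 = 1.96241 (Young).
and ρ(B_{ω*}) = 1.96241 − 1 = 0.96241.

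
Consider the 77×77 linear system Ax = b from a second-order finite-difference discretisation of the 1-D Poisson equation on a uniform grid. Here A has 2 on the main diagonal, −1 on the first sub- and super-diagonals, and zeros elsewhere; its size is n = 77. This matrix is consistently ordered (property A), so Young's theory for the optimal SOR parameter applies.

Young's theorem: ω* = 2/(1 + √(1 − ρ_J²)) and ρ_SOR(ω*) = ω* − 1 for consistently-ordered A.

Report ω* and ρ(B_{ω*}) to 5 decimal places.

ω* = 1.92259, ρ_SOR = 0.92259

spectrum of D⁻¹(L+U) = {cos(kπ/78) : 1≤k≤77}; ρ_J = cos(π/78) = 0.99919.
1 − cos²(π/78) = sin²(π/78) ⇒ √(1−ρ_J²) = sin(π/78) = 0.040266.
ω* = 2/(1+0.040266) = 1.92259
Hence ρ(B_{ω*}) = 1.92259 − 1 = 0.92259.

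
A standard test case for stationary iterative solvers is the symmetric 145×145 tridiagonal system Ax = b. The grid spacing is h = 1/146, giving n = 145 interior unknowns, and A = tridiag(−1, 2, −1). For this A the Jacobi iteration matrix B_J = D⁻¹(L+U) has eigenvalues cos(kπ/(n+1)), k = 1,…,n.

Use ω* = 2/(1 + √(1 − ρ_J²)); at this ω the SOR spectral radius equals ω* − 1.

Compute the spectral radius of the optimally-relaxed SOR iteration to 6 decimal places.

[ρ_J] n=145: ρ(B_J) = cos(π/(n+1)) = cos(π/146) = 0.999769.
1 − cos²(π/146) = sin²(π/146) ⇒ √(1−ρ_J²) = sin(π/146) = 0.0215161.
Then 2/(1+√(1−ρ_J²)) = 2/(1+0.0215161); ω* = 2/1.0215161 = 1.957874.
and ρ(B_{ω*}) = 1.957874 − 1 = 0.957874.

ρ_SOR = 0.957874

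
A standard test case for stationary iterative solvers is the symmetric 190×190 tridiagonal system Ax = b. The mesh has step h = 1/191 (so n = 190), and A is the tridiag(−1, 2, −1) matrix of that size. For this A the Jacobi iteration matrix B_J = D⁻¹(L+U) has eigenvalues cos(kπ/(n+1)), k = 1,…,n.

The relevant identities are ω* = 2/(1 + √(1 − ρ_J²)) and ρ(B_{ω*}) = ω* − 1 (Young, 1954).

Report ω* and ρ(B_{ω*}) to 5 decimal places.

ω* = 1.96764, ρ_SOR = 0.96764

spectrum of D⁻¹(L+U) = {cos(kπ/191) : 1≤k≤190}; ρ_J = cos(π/191) = 0.99986.
root = sin(π/191) = 0.016447  (since 1−cos² = sin²).
ω* = 2/(1+0.016447) = 1.96764
Hence ρ(B_{ω*}) = 1.96764 − 1 = 0.96764.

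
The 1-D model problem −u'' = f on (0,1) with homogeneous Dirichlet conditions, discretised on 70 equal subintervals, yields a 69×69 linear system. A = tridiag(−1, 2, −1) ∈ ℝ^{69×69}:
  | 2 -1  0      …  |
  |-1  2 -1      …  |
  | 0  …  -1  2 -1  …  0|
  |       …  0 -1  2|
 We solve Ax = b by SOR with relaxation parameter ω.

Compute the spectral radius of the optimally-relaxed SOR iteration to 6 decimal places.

ρ_SOR = 0.914123

With n=69, ρ(Jacobi) = cos(π/70) = 0.998993.
root = sin(π/70) = 0.0448648  (since 1−cos² = sin²).
So ω* = 2/1.0448648 = 1.914123 (Young).
[ρ_SOR] ω* − 1 = 0.914123.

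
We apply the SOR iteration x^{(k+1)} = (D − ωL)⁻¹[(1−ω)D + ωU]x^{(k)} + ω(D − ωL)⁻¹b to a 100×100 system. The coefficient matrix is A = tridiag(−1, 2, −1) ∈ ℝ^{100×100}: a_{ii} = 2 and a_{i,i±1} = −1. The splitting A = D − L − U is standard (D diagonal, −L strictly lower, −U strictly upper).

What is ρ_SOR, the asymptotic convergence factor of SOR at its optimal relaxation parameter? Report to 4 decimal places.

ρ_SOR = 0.9397

[ρ_J] n=100: ρ(B_J) = cos(π/(n+1)) = cos(π/101) = 0.9995.
√(1 − cos²(π/101)) = sin(π/101) ≈ 0.03110.
[ω*] 2 ÷ (1 + 0.03110) = 2 ÷ 1.03110 = 1.9397.
At ω = 1.9397 every |λ(B_ω)| = ω−1, so ρ_SOR = 0.9397.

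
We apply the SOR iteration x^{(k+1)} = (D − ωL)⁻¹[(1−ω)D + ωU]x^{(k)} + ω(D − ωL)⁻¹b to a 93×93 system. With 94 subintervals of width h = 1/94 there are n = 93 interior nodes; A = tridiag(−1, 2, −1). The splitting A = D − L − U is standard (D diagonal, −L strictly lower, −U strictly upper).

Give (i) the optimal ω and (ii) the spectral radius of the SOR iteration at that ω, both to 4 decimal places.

B_J for the 93×93 system has eigenvalues cos(kπ/94); ρ_J = cos(π/94) = 0.9994.
√(1−ρ_J²) simplifies to sin(π/94) = 0.03341.
[ω*] 2 ÷ (1 + 0.03341) = 2 ÷ 1.03341 = 1.9353.
and ρ(B_{ω*}) = 1.9353 − 1 = 0.9353.

ω* = 1.9353, ρ_SOR = 0.9353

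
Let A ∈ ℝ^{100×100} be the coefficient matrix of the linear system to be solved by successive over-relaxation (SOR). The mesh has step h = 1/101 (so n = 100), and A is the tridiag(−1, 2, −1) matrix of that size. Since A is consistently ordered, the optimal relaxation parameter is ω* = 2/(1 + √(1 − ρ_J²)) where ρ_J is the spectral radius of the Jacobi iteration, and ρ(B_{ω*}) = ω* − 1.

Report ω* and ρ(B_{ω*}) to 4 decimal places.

spectrum of D⁻¹(L+U) = {cos(kπ/101) : 1≤k≤100}; ρ_J = cos(π/101) = 0.9995.
√(1 − cos²(π/101)) = sin(π/101) ≈ 0.03110.
ω* = 2 / (1 + 0.03110) = 2 / 1.03110 ≈ 1.9397.
ρ(B_{ω*}) = ω*−1 = 0.9397

ω* = 1.9397, ρ_SOR = 0.9397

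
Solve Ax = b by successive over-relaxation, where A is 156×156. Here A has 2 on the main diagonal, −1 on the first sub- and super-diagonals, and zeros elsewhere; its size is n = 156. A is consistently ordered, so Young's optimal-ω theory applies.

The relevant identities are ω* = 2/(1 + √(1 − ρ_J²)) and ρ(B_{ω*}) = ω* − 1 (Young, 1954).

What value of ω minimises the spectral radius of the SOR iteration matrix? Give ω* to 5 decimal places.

½·tridiag(1,0,1) at n=156: λ_k = cos(kπ/157); max |λ| at k=1 ⇒ ρ_J = cos(π/157) ≈ 0.99980.
√(1−ρ_J²) = |sin(π/157)| = 0.020009
Young: ω* = 2/(1+√(1−ρ_J²)) = 2/(1+0.020009) = 2/1.020009 = 1.96077.
Hence ρ(B_{ω*}) = 1.96077 − 1 = 0.96077.

ω* = 1.96077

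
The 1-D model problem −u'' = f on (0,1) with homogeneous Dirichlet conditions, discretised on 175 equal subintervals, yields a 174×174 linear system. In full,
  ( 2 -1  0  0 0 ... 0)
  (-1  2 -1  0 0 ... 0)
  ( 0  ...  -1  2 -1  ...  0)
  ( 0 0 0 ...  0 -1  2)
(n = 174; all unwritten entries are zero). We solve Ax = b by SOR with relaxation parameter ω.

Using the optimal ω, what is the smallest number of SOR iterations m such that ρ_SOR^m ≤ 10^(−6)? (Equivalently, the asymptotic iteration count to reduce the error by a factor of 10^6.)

m = 385

B_J for the 174×174 system has eigenvalues cos(kπ/175); ρ_J = cos(π/175) = 0.9998389.
1 − cos²(π/175) = sin²(π/175) ⇒ √(1−ρ_J²) = sin(π/175) = 0.0179510.
ω* = 2/(1+0.0179510) = 1.9647311
ρ_SOR = ω* − 1 = 1.9647311 − 1 = 0.9647311.
For 6 digits: m = 6·ln10 / (−ln 0.9647311) = 13.8155/0.0359059 = 384.770; round up → m = 385.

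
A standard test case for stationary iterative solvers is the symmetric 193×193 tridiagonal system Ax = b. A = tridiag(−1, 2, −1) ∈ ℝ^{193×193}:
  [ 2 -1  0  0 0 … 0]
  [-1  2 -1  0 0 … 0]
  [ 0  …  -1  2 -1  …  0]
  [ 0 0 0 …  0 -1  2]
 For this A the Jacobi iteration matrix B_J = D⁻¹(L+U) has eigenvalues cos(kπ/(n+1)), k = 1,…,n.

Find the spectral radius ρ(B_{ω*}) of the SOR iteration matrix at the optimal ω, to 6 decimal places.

ρ_SOR = 0.968130

With n=193, ρ(Jacobi) = cos(π/194) = 0.999869.
√(1 − cos²(π/194)) = sin(π/194) ≈ 0.0161931.
ω* = 2/(1 + 0.0161931) = 2/1.0161931 = 1.968130.
ρ(B_{ω*}) = ω*−1 = 0.968130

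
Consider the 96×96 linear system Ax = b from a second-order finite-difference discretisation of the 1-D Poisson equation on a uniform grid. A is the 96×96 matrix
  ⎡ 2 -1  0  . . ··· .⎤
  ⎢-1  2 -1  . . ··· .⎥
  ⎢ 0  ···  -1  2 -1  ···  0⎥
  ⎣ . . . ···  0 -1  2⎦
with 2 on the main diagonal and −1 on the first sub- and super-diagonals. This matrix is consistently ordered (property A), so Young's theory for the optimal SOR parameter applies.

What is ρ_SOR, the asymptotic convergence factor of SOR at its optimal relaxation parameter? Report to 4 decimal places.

With n=96, ρ(Jacobi) = cos(π/97) = 0.9995.
√(1−ρ_J²) = |sin(π/97)| = 0.03238
ω* = 2 / (1 + 0.03238) = 2 / 1.03238 ≈ 1.9373.
ρ_SOR = ω* − 1 ≈ 0.9373.

ρ_SOR = 0.9373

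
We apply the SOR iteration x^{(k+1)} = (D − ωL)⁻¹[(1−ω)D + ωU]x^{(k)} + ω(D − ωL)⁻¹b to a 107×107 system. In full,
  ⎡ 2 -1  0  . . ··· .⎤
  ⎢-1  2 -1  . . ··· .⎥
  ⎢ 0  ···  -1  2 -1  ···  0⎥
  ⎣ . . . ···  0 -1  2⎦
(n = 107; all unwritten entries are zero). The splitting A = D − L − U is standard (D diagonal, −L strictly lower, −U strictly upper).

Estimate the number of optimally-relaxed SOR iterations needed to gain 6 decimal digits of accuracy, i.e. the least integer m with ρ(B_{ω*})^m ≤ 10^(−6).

m = 238

½·tridiag(1,0,1) at n=107: λ_k = cos(kπ/108); max |λ| at k=1 ⇒ ρ_J = cos(π/108) ≈ 0.9995770.
√(1−ρ_J²) simplifies to sin(π/108) = 0.0290847.
ω* = 2/(1+0.0290847) = 1.9434746
ρ_SOR = ω* − 1 = 1.9434746 − 1 = 0.9434746.
Need (0.9434746)^m ≤ 10^(−6): m ≥ 6·ln10/|ln 0.9434746| = 13.8155/0.0581858 = 237.438 ⇒ m = 238.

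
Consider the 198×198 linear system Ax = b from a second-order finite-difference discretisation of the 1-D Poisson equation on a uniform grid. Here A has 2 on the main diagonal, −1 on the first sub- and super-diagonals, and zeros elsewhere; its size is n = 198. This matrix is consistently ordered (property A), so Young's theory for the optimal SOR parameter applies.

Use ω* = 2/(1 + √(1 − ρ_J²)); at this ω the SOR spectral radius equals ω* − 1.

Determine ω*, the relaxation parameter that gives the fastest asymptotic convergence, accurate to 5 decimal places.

ω* = 1.96892

ρ_J = max_k |cos(kπ/199)| = cos(π/199) = 0.99988
√(1 − cos²(π/199)) = sin(π/199) ≈ 0.015786.
[ω*] 2 ÷ (1 + 0.015786) = 2 ÷ 1.015786 = 1.96892.
Hence ρ(B_{ω*}) = 1.96892 − 1 = 0.96892.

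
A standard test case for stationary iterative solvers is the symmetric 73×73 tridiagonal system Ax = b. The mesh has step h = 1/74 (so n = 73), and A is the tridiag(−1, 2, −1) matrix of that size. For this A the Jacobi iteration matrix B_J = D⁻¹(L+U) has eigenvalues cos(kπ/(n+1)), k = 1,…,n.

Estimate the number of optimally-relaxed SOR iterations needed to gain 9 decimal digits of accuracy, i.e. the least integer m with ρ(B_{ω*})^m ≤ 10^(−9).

n=73: λ(B_J) = 1 − λ(A)/2 = cos(kπ/74); k=1 gives ρ_J = 0.9990990.
root = sin(π/74) = 0.0424412  (since 1−cos² = sin²).
Then 2/(1+√(1−ρ_J²)) = 2/(1+0.0424412); ω* = 2/1.0424412 = 1.9185734.
ρ(B_{ω*}) = ω*−1 = 0.9185734
9·ln10 = 20.7233; −ln(0.9185734) = 0.0849335; m = ⌈20.7233/0.0849335⌉ = ⌈243.994⌉ = 244.

m = 244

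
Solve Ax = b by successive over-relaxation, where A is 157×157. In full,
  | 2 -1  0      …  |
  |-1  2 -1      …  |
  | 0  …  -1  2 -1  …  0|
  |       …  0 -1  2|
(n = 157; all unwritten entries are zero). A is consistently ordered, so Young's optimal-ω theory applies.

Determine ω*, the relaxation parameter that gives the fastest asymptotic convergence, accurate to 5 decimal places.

spectrum of D⁻¹(L+U) = {cos(kπ/158) : 1≤k≤157}; ρ_J = cos(π/158) = 0.99980.
√(1 − cos²(π/158)) = sin(π/158) ≈ 0.019882.
Then 2/(1+√(1−ρ_J²)) = 2/(1+0.019882); ω* = 2/1.019882 = 1.96101.
Hence ρ(B_{ω*}) = 1.96101 − 1 = 0.96101.

ω* = 1.96101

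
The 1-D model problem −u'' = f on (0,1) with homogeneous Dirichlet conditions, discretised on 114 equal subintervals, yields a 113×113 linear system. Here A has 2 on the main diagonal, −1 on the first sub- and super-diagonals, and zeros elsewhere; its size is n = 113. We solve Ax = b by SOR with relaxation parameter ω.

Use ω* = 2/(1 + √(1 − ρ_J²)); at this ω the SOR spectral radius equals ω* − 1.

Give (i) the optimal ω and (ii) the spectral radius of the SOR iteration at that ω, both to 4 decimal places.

[ρ_J] n=113: ρ(B_J) = cos(π/(n+1)) = cos(π/114) = 0.9996.
√(1 − cos²(π/114)) = sin(π/114) ≈ 0.02755.
So ω* = 2/1.02755 = 1.9464 (Young).
ρ_SOR = ω* − 1 ≈ 0.9464.

ω* = 1.9464, ρ_SOR = 0.9464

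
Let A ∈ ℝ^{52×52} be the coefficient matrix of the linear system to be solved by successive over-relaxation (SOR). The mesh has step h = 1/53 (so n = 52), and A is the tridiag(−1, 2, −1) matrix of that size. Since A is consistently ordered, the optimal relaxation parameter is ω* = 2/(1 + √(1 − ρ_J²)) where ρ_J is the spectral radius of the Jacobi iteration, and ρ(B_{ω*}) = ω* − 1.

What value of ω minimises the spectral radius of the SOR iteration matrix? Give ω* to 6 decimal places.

B_J for the 52×52 system has eigenvalues cos(kπ/53); ρ_J = cos(π/53) = 0.998244.
root = sin(π/53) = 0.0592406  (since 1−cos² = sin²).
[ω*] 2 ÷ (1 + 0.0592406) = 2 ÷ 1.0592406 = 1.888145.
and ρ(B_{ω*}) = 1.888145 − 1 = 0.888145.

ω* = 1.888145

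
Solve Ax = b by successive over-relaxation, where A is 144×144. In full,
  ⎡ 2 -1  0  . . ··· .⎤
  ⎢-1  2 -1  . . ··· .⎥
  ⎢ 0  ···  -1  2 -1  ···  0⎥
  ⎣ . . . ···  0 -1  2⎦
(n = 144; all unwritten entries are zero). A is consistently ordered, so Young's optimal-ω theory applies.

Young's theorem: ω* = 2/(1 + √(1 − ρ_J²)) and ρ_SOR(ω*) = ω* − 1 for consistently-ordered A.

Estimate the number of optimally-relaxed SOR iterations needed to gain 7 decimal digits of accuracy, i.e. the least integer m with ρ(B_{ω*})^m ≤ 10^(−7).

m = 372

With n=144, ρ(Jacobi) = cos(π/145) = 0.9997653.
root = sin(π/145) = 0.0216645  (since 1−cos² = sin²).
ω* = 2/(1 + 0.0216645) = 2/1.0216645 = 1.9575898.
[ρ_SOR] ω* − 1 = 0.9575898.
7·ln10 = 16.1181; −ln(0.9575898) = 0.0433358; m = ⌈16.1181/0.0433358⌉ = ⌈371.935⌉ = 372.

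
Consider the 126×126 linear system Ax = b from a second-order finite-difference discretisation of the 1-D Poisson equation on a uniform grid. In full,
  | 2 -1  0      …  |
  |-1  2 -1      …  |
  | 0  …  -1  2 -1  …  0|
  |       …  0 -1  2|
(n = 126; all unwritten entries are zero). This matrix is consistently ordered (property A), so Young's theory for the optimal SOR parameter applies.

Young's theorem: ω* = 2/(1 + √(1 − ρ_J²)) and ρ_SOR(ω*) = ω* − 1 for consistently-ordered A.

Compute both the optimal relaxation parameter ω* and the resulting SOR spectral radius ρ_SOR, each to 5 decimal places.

ω* = 1.95173, ρ_SOR = 0.95173

[ρ_J] n=126: ρ(B_J) = cos(π/(n+1)) = cos(π/127) = 0.99969.
√(1−ρ_J²) simplifies to sin(π/127) = 0.024734.
Then 2/(1+√(1−ρ_J²)) = 2/(1+0.024734); ω* = 2/1.024734 = 1.95173.
[ρ_SOR] ω* − 1 = 0.95173.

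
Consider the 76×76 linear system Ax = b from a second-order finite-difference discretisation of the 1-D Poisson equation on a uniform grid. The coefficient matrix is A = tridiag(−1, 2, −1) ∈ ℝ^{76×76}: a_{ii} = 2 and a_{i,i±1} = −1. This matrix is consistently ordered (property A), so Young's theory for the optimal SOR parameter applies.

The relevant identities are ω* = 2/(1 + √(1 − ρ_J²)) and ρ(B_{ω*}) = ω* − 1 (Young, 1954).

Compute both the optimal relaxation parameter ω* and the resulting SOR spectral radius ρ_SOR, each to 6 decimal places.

ρ_J = max_k |cos(kπ/77)| = cos(π/77) = 0.999168
√(1 − cos²(π/77)) = sin(π/77) ≈ 0.0407886.
Young: ω* = 2/(1+√(1−ρ_J²)) = 2/(1+0.0407886) = 2/1.0407886 = 1.921620.
[ρ_SOR] ω* − 1 = 0.921620.

ω* = 1.921620, ρ_SOR = 0.921620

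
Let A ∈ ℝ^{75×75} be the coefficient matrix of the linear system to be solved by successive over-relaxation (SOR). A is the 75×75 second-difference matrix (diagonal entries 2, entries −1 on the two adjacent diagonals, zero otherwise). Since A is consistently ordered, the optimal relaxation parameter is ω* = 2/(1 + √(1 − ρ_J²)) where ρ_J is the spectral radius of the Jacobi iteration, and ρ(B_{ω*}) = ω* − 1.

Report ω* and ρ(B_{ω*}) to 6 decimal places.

ω* = 1.920630, ρ_SOR = 0.920630

B_J for the 75×75 system has eigenvalues cos(kπ/76); ρ_J = cos(π/76) = 0.999146.
1 − cos²(π/76) = sin²(π/76) ⇒ √(1−ρ_J²) = sin(π/76) = 0.0413250.
ω* = 2/(1 + 0.0413250) = 2/1.0413250 = 1.920630.
At ω = 1.920630 every |λ(B_ω)| = ω−1, so ρ_SOR = 0.920630.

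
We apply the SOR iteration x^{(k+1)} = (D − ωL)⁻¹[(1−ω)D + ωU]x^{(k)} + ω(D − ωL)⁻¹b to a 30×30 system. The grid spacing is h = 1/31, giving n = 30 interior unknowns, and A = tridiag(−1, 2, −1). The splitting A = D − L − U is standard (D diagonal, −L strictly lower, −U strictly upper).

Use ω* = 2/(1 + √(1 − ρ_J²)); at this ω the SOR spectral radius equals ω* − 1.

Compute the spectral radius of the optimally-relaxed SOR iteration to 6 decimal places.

ρ_SOR = 0.816253

With n=30, ρ(Jacobi) = cos(π/31) = 0.994869.
√(1 − cos²(π/31)) = sin(π/31) ≈ 0.1011683.
ω* = 2 / (1 + 0.1011683) = 2 / 1.1011683 ≈ 1.816253.
ρ(B_{ω*}) = ω*−1 = 0.816253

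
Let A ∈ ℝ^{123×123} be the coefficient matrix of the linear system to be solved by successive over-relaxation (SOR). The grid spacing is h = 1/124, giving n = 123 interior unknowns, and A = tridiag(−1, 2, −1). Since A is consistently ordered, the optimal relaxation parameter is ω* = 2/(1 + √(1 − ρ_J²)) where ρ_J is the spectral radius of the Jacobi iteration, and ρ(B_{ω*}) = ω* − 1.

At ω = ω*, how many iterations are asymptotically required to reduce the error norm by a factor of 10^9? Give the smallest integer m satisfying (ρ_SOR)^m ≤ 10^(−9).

B_J for the 123×123 system has eigenvalues cos(kπ/124); ρ_J = cos(π/124) = 0.9996791.
root = sin(π/124) = 0.0253327  (since 1−cos² = sin²).
Young: ω* = 2/(1+√(1−ρ_J²)) = 2/(1+0.0253327) = 2/1.0253327 = 1.9505864.
ρ_SOR = ω* − 1 = 1.9505864 − 1 = 0.9505864.
For 9 digits: m = 9·ln10 / (−ln 0.9505864) = 20.7233/0.0506762 = 408.936; round up → m = 409.

m = 409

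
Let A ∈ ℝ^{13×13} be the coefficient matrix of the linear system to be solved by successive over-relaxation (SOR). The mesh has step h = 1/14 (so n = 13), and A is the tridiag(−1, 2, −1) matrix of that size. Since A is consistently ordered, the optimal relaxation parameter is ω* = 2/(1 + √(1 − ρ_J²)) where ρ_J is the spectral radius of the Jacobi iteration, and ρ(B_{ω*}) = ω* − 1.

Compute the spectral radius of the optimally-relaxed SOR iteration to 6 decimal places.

ρ_SOR = 0.635964

ρ_J = max_k |cos(kπ/14)| = cos(π/14) = 0.974928
√(1 − cos²(π/14)) = sin(π/14) ≈ 0.2225209.
So ω* = 2/1.2225209 = 1.635964 (Young).
ρ(B_{ω*}) = ω*−1 = 0.635964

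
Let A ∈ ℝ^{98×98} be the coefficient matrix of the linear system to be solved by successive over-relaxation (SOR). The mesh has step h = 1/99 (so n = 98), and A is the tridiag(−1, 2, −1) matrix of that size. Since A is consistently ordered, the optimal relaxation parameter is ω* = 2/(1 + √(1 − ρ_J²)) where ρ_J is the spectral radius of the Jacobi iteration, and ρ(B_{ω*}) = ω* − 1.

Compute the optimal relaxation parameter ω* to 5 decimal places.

ω* = 1.93850

With n=98, ρ(Jacobi) = cos(π/99) = 0.99950.
1 − cos²(π/99) = sin²(π/99) ⇒ √(1−ρ_J²) = sin(π/99) = 0.031728.
Young: ω* = 2/(1+√(1−ρ_J²)) = 2/(1+0.031728) = 2/1.031728 = 1.93850.
ρ_SOR = ω* − 1 ≈ 0.93850.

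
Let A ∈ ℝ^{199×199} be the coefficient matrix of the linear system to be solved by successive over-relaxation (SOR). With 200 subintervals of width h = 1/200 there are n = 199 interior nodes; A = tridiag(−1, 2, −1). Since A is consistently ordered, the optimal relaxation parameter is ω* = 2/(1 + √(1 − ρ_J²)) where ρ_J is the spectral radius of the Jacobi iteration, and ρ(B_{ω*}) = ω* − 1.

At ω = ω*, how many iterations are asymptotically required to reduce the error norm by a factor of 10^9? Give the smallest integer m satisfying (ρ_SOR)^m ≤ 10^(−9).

n=199: λ(B_J) = 1 − λ(A)/2 = cos(kπ/200); k=1 gives ρ_J = 0.9998766.
√(1 − cos²(π/200)) = sin(π/200) ≈ 0.0157073.
Then 2/(1+√(1−ρ_J²)) = 2/(1+0.0157073); ω* = 2/1.0157073 = 1.9690712.
Hence ρ(B_{ω*}) = 1.9690712 − 1 = 0.9690712.
9·ln10 = 20.7233; −ln(0.9690712) = 0.0314172; m = ⌈20.7233/0.0314172⌉ = ⌈659.616⌉ = 660.

m = 660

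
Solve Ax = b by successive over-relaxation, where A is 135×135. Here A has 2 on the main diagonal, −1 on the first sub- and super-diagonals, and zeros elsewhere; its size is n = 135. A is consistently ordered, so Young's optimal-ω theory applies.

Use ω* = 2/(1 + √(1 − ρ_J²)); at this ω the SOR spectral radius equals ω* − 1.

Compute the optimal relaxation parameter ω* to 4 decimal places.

spectrum of D⁻¹(L+U) = {cos(kπ/136) : 1≤k≤135}; ρ_J = cos(π/136) = 0.9997.
√(1−ρ_J²) = |sin(π/136)| = 0.02310
[ω*] 2 ÷ (1 + 0.02310) = 2 ÷ 1.02310 = 1.9548.
and ρ(B_{ω*}) = 1.9548 − 1 = 0.9548.

ω* = 1.9548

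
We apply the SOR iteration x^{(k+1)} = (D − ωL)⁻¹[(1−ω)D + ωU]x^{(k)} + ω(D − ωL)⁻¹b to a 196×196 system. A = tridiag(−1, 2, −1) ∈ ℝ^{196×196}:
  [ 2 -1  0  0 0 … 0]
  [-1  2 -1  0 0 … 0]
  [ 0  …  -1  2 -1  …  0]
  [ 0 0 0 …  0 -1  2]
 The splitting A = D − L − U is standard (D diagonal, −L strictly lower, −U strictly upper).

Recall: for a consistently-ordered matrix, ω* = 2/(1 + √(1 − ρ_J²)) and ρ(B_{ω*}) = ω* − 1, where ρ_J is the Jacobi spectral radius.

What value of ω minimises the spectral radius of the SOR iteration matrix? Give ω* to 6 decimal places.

[ρ_J] n=196: ρ(B_J) = cos(π/(n+1)) = cos(π/197) = 0.999873.
root = sin(π/197) = 0.0159465  (since 1−cos² = sin²).
Then 2/(1+√(1−ρ_J²)) = 2/(1+0.0159465); ω* = 2/1.0159465 = 1.968608.
ρ(B_{ω*}) = ω*−1 = 0.968608

ω* = 1.968608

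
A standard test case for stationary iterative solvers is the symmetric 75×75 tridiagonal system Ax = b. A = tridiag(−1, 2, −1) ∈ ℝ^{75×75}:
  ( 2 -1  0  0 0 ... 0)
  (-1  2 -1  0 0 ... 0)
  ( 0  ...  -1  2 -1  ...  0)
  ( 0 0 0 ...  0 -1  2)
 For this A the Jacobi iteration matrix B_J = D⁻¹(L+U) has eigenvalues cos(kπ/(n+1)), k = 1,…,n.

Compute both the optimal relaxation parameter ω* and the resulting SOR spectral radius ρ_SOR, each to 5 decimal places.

ω* = 1.92063, ρ_SOR = 0.92063

With n=75, ρ(Jacobi) = cos(π/76) = 0.99915.
root = sin(π/76) = 0.041325  (since 1−cos² = sin²).
ω* = 2/(1+0.041325) = 1.92063
and ρ(B_{ω*}) = 1.92063 − 1 = 0.92063.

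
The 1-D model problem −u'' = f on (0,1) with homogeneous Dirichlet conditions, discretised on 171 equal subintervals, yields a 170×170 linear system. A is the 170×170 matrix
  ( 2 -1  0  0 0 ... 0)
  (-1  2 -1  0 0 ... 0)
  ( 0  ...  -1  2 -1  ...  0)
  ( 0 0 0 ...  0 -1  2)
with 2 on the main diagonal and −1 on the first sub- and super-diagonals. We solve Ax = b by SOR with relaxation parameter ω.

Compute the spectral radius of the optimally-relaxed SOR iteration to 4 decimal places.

B_J for the 170×170 system has eigenvalues cos(kπ/171); ρ_J = cos(π/171) = 0.9998.
1 − cos²(π/171) = sin²(π/171) ⇒ √(1−ρ_J²) = sin(π/171) = 0.01837.
Then 2/(1+√(1−ρ_J²)) = 2/(1+0.01837); ω* = 2/1.01837 = 1.9639.
ρ_SOR = ω* − 1 = 1.9639 − 1 = 0.9639.

ρ_SOR = 0.9639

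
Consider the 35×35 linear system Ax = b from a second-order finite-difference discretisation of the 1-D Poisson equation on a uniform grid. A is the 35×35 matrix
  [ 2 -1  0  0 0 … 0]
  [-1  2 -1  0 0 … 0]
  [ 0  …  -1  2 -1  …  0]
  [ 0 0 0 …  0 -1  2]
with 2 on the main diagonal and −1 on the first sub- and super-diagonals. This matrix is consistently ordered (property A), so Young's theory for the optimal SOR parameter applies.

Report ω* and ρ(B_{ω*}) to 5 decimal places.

ω* = 1.83966, ρ_SOR = 0.83966

[ρ_J] n=35: ρ(B_J) = cos(π/(n+1)) = cos(π/36) = 0.99619.
√(1−ρ_J²) = |sin(π/36)| = 0.087156
Young: ω* = 2/(1+√(1−ρ_J²)) = 2/(1+0.087156) = 2/1.087156 = 1.83966.
ρ_SOR = ω* − 1 ≈ 0.83966.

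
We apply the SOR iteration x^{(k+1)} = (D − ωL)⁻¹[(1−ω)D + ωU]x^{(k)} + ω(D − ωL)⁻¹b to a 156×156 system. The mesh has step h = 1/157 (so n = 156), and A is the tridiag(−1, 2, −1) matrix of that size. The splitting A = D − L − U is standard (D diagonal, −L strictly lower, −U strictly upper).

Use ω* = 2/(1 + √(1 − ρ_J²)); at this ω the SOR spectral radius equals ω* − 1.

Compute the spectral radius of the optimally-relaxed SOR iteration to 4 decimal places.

n=156: λ(B_J) = 1 − λ(A)/2 = cos(kπ/157); k=1 gives ρ_J = 0.9998.
1 − cos²(π/157) = sin²(π/157) ⇒ √(1−ρ_J²) = sin(π/157) = 0.02001.
So ω* = 2/1.02001 = 1.9608 (Young).
and ρ(B_{ω*}) = 1.9608 − 1 = 0.9608.

ρ_SOR = 0.9608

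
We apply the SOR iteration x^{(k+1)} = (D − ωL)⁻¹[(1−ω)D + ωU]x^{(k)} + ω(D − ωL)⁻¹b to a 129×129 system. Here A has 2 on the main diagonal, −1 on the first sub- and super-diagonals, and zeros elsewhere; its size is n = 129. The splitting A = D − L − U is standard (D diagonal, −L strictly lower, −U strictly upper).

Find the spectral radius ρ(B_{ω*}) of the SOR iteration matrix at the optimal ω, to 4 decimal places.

ρ_J = max_k |cos(kπ/130)| = cos(π/130) = 0.9997
√(1−ρ_J²) = |sin(π/130)| = 0.02416
ω* = 2 / (1 + 0.02416) = 2 / 1.02416 ≈ 1.9528.
At ω = 1.9528 every |λ(B_ω)| = ω−1, so ρ_SOR = 0.9528.

ρ_SOR = 0.9528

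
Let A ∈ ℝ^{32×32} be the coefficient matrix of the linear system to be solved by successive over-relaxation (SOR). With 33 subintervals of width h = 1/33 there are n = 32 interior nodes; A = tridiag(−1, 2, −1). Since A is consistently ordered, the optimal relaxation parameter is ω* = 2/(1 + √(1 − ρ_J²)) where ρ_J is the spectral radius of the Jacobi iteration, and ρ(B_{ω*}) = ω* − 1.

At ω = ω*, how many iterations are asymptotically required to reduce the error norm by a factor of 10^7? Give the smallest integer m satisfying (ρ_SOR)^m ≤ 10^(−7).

m = 85

spectrum of D⁻¹(L+U) = {cos(kπ/33) : 1≤k≤32}; ρ_J = cos(π/33) = 0.9954719.
√(1−ρ_J²) simplifies to sin(π/33) = 0.0950560.
ω* = 2/(1 + 0.0950560) = 2/1.0950560 = 1.8263906.
Hence ρ(B_{ω*}) = 1.8263906 − 1 = 0.8263906.
m ≥ 7·ln10 / (−ln 0.8263906) = 84.526; smallest integer m = 85.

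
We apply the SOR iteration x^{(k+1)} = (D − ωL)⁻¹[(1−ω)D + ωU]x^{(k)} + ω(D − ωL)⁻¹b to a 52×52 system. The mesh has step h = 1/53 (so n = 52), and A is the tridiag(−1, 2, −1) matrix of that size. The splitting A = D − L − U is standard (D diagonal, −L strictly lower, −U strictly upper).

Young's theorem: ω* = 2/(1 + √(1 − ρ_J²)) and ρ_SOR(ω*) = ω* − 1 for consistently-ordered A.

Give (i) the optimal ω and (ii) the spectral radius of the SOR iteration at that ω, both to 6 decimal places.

ω* = 1.888145, ρ_SOR = 0.888145

n=52: λ(B_J) = 1 − λ(A)/2 = cos(kπ/53); k=1 gives ρ_J = 0.998244.
√(1−ρ_J²) simplifies to sin(π/53) = 0.0592406.
Then 2/(1+√(1−ρ_J²)) = 2/(1+0.0592406); ω* = 2/1.0592406 = 1.888145.
ρ(B_{ω*}) = ω*−1 = 0.888145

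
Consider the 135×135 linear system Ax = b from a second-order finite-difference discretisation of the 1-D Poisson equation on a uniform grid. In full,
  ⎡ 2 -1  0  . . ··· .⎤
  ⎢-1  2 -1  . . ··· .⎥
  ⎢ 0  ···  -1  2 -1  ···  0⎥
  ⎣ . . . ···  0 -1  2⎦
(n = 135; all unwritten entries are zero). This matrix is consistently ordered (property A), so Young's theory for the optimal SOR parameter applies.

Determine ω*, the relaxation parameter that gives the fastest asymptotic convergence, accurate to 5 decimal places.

n=135: λ(B_J) = 1 − λ(A)/2 = cos(kπ/136); k=1 gives ρ_J = 0.99973.
root = sin(π/136) = 0.023098  (since 1−cos² = sin²).
[ω*] 2 ÷ (1 + 0.023098) = 2 ÷ 1.023098 = 1.95485.
Hence ρ(B_{ω*}) = 1.95485 − 1 = 0.95485.

ω* = 1.95485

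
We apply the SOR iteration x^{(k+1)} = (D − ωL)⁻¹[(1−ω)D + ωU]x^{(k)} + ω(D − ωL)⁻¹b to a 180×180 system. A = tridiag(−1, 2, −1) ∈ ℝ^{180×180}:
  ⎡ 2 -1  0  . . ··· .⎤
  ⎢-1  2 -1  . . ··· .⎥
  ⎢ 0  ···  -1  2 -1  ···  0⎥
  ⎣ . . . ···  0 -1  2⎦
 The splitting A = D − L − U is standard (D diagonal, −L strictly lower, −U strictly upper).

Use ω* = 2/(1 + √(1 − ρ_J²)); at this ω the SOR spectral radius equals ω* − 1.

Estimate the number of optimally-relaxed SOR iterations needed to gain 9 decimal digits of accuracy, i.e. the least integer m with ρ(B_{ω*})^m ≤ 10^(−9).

B_J for the 180×180 system has eigenvalues cos(kπ/181); ρ_J = cos(π/181) = 0.9998494.
1 − cos²(π/181) = sin²(π/181) ⇒ √(1−ρ_J²) = sin(π/181) = 0.0173560.
[ω*] 2 ÷ (1 + 0.0173560) = 2 ÷ 1.0173560 = 1.9658802.
ρ_SOR = ω* − 1 = 1.9658802 − 1 = 0.9658802.
9·ln10 = 20.7233; −ln(0.9658802) = 0.0347155; m = ⌈20.7233/0.0347155⌉ = ⌈596.947⌉ = 597.

m = 597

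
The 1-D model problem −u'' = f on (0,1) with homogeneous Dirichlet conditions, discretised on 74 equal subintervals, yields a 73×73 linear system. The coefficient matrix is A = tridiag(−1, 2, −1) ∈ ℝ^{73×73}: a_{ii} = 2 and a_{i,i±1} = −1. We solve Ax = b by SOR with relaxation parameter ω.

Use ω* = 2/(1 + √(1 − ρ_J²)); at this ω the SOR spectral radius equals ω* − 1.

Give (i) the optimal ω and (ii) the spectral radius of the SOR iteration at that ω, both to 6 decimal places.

ρ_J = max_k |cos(kπ/74)| = cos(π/74) = 0.999099
root = sin(π/74) = 0.0424412  (since 1−cos² = sin²).
Then 2/(1+√(1−ρ_J²)) = 2/(1+0.0424412); ω* = 2/1.0424412 = 1.918573.
ρ_SOR = ω* − 1 ≈ 0.918573.

ω* = 1.918573, ρ_SOR = 0.918573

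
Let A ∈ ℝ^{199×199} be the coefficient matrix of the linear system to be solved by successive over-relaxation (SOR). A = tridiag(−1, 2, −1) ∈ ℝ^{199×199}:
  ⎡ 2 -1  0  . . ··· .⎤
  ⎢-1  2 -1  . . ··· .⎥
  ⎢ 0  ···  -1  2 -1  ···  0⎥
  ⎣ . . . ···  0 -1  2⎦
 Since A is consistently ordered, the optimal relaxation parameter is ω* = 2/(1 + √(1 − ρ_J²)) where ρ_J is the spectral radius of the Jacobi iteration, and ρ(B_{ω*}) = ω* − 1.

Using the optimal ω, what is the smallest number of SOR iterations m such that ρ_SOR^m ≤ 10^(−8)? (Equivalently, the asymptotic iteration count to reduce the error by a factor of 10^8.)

ρ_J = max_k |cos(kπ/200)| = cos(π/200) = 0.9998766
√(1 − cos²(π/200)) = sin(π/200) ≈ 0.0157073.
ω* = 2/(1 + 0.0157073) = 2/1.0157073 = 1.9690712.
and ρ(B_{ω*}) = 1.9690712 − 1 = 0.9690712.
ρ_SOR^m ≤ 10^(−8) ⇔ m ≥ 8·ln10/(−ln 0.9690712) = 18.4207/0.0314172 = 586.325; m = ⌈586.325⌉ = 587.

m = 587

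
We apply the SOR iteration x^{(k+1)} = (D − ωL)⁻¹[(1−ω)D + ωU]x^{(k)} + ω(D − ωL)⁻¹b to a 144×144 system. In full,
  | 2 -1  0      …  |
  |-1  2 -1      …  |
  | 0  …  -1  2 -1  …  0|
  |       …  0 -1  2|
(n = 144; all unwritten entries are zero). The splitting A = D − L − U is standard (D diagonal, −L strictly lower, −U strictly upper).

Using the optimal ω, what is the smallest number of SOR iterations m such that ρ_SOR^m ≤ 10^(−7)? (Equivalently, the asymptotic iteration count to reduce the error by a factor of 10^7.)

B_J for the 144×144 system has eigenvalues cos(kπ/145); ρ_J = cos(π/145) = 0.9997653.
√(1−ρ_J²) simplifies to sin(π/145) = 0.0216645.
Then 2/(1+√(1−ρ_J²)) = 2/(1+0.0216645); ω* = 2/1.0216645 = 1.9575898.
ρ_SOR = ω* − 1 = 1.9575898 − 1 = 0.9575898.
Need (0.9575898)^m ≤ 10^(−7): m ≥ 7·ln10/|ln 0.9575898| = 16.1181/0.0433358 = 371.935 ⇒ m = 372.

m = 372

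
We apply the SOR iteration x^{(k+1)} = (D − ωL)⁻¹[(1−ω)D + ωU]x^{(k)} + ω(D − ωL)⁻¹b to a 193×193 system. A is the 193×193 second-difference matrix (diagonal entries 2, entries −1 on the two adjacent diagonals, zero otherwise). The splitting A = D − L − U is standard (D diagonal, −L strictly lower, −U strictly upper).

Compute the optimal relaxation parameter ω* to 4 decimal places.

ω* = 1.9681

n=193: λ(B_J) = 1 − λ(A)/2 = cos(kπ/194); k=1 gives ρ_J = 0.9999.
1 − cos²(π/194) = sin²(π/194) ⇒ √(1−ρ_J²) = sin(π/194) = 0.01619.
ω* = 2 / (1 + 0.01619) = 2 / 1.01619 ≈ 1.9681.
ρ(B_{ω*}) = ω*−1 = 0.9681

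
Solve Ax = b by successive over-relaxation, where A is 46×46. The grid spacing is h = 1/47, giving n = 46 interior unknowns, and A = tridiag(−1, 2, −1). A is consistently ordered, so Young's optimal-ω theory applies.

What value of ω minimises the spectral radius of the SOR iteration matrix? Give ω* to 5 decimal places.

[ρ_J] n=46: ρ(B_J) = cos(π/(n+1)) = cos(π/47) = 0.99777.
√(1−ρ_J²) = |sin(π/47)| = 0.066793
[ω*] 2 ÷ (1 + 0.066793) = 2 ÷ 1.066793 = 1.87478.
ρ_SOR = ω* − 1 ≈ 0.87478.

ω* = 1.87478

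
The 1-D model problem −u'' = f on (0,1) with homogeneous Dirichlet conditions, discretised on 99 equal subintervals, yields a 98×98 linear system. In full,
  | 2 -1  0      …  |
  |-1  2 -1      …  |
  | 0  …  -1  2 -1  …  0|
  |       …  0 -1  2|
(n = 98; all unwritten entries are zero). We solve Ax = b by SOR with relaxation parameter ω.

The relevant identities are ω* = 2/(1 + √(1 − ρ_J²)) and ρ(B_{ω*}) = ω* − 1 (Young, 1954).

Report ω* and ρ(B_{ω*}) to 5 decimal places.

ω* = 1.93850, ρ_SOR = 0.93850

spectrum of D⁻¹(L+U) = {cos(kπ/99) : 1≤k≤98}; ρ_J = cos(π/99) = 0.99950.
√(1 − cos²(π/99)) = sin(π/99) ≈ 0.031728.
[ω*] 2 ÷ (1 + 0.031728) = 2 ÷ 1.031728 = 1.93850.
and ρ(B_{ω*}) = 1.93850 − 1 = 0.93850.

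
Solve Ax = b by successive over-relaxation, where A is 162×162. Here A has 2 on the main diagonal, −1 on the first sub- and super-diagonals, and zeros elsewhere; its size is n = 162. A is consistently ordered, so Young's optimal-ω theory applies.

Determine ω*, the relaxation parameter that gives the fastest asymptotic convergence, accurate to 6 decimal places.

½·tridiag(1,0,1) at n=162: λ_k = cos(kπ/163); max |λ| at k=1 ⇒ ρ_J = cos(π/163) ≈ 0.999814.
1 − cos²(π/163) = sin²(π/163) ⇒ √(1−ρ_J²) = sin(π/163) = 0.0192724.
[ω*] 2 ÷ (1 + 0.0192724) = 2 ÷ 1.0192724 = 1.962184.
ρ(B_{ω*}) = ω*−1 = 0.962184

ω* = 1.962184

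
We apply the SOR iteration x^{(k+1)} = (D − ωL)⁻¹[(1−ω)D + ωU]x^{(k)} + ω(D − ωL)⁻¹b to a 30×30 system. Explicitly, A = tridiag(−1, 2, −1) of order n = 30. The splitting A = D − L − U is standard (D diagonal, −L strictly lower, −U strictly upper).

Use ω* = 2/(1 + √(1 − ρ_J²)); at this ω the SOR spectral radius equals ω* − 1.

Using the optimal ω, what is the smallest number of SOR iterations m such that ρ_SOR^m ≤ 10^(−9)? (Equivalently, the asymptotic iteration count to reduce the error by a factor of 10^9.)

m = 103

B_J for the 30×30 system has eigenvalues cos(kπ/31); ρ_J = cos(π/31) = 0.9948693.
1 − cos²(π/31) = sin²(π/31) ⇒ √(1−ρ_J²) = sin(π/31) = 0.1011683.
ω* = 2/(1 + 0.1011683) = 2/1.1011683 = 1.8162528.
ρ_SOR = ω* − 1 = 1.8162528 − 1 = 0.8162528.
m ≥ 9·ln10 / (−ln 0.8162528) = 102.070; smallest integer m = 103.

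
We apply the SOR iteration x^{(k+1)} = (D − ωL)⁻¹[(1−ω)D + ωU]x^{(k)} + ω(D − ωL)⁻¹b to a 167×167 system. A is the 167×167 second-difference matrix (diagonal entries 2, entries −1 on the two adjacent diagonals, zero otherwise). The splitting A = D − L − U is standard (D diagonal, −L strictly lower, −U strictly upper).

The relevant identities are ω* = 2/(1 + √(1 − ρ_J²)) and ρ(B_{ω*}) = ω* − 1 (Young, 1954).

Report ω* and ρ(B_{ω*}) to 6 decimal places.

½·tridiag(1,0,1) at n=167: λ_k = cos(kπ/168); max |λ| at k=1 ⇒ ρ_J = cos(π/168) ≈ 0.999825.
1 − cos²(π/168) = sin²(π/168) ⇒ √(1−ρ_J²) = sin(π/168) = 0.0186989.
[ω*] 2 ÷ (1 + 0.0186989) = 2 ÷ 1.0186989 = 1.963289.
ρ_SOR = ω* − 1 ≈ 0.963289.

ω* = 1.963289, ρ_SOR = 0.963289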